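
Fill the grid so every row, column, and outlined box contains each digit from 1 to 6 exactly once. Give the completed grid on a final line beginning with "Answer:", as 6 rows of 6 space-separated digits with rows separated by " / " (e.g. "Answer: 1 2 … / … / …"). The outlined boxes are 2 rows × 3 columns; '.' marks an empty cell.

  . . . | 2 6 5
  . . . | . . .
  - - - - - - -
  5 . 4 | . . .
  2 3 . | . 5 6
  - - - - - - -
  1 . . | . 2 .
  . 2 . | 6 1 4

Step 1. [r4c3∈{1}] only 1 remains possible at r4c3, so r4c3=1.
Step 2. [r1c3∈{3}] nothing but 3 survives at r1c3. So r1c3=3.
Step 3. [r5c2∈{4,5,6}] row 5 places 4 nowhere but r5c2 ⇒ r5c2=4.
Step 4. [r2c2∈{1,5,6}] r2c2 is the only open cell in col 2 admitting 5, so r2c2=5.
Step 5. [r5c6∈{3}] r5c6's peers cover all but 3, so r5c6=3.
Step 6. [r2c5∈{3,4}] in col 5, 4 fits only at r2c5 ⇒ r2c5=4.
Step 7. [r5c3∈{5,6}] row 5 places 6 nowhere but r5c3, so r5c3=6.
Step 8. [r2c6∈{1}] nothing but 1 survives at r2c6, so r2c6=1.
Step 9. [r2c4∈{3}] r2c4 has the single candidate 3 ⇒ r2c4=3.
Step 10. [r2c3∈{2}] nothing but 2 survives at r2c3, so r2c3=2.
Step 11. [r3c2∈{6}] r3c2's peers cover all but 6, so r3c2=6.
Step 12. [r6c1∈{3}] r6c1 has the single candidate 3. So r6c1=3.
Step 13. [r5c4∈{5}] r5c4's peers cover all but 5. So r5c4=5.
Step 14. [r6c3∈{5}] nothing but 5 survives at r6c3 ⇒ r6c3=5.
Step 15. [r3c5∈{3}] only 3 remains possible at r3c5. So r3c5=3.
Step 16. [r3c6∈{2}] only 2 remains possible at r3c6, so r3c6=2.
Step 17. [r4c4∈{4}] only 4 remains possible at r4c4 ⇒ r4c4=4.
Step 18. [r1c1∈{4}] r1c1 has the single candidate 4. So r1c1=4.
Step 19. [r1c2∈{1}] r1c2's peers cover all but 1 ⇒ r1c2=1.
Step 20. [r2c1∈{6}] nothing but 6 survives at r2c1. So r2c1=6.
Step 21. [r3c4∈{1}] only 1 remains possible at r3c4 ⇒ r3c4=1.

Answer: 4 1 3 2 6 5 / 6 5 2 3 4 1 / 5 6 4 1 3 2 / 2 3 1 4 5 6 / 1 4 6 5 2 3 / 3 2 5 6 1 4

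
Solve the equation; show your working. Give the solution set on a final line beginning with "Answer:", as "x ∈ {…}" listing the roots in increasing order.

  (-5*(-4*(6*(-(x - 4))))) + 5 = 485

Step 1. [(-5*(-4*(6*(-(x - 4))))) + 5 = 485] +5 is outermost — subtract 5 both sides ⇒ sub: -5*(-4*(6*(-(x - 4)))) = 480.
Step 2. [-5*(-4*(6*(-(x - 4)))) = 480] -5·(inner) — divide through by -5. So div: -4*(6*(-(x - 4))) = -96.
Step 3. [-4*(6*(-(x - 4))) = -96] -4·(inner) — divide through by -4. So div: 6*(-(x - 4)) = 24.
Step 4. [6*(-(x - 4)) = 24] divide by the outer 6. So div: -(x - 4) = 4.
Step 5. [-(x - 4) = 4] LHS negated; negate both sides, so neg: x - 4 = -4.
Step 6. [x - 4 = -4] -4 is outermost — add 4 both sides. So sub: x = 0.

Answer: x ∈ {0}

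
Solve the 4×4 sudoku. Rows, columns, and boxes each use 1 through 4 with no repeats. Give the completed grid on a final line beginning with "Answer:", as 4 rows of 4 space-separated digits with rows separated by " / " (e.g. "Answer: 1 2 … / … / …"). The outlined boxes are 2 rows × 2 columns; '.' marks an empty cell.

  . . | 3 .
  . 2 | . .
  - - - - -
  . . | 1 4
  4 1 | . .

Step 1. [r2c4∈{1}] only 1 remains possible at r2c4. So r2c4=1.
Step 2. [r2c1∈{3}] nothing but 3 survives at r2c1 ⇒ r2c1=3.
Step 3. [r4c3∈{2}] r4c3 has the single candidate 2. So r4c3=2.
Step 4. [r3c1∈{2}] nothing but 2 survives at r3c1 ⇒ r3c1=2.
Step 5. [r3c2∈{3}] only 3 remains possible at r3c2, so r3c2=3.
Step 6. [r1c4∈{2}] nothing but 2 survives at r1c4 ⇒ r1c4=2.
Step 7. [r1c2∈{4}] only 4 remains possible at r1c2 ⇒ r1c2=4.
Step 8. [r1c1∈{1}] r1c1's peers cover all but 1, so r1c1=1.
Step 9. [r2c3∈{4}] r2c3's peers cover all but 4. So r2c3=4.
Step 10. [r4c4∈{3}] nothing but 3 survives at r4c4 ⇒ r4c4=3.

Answer: 1 4 3 2 / 3 2 4 1 / 2 3 1 4 / 4 1 2 3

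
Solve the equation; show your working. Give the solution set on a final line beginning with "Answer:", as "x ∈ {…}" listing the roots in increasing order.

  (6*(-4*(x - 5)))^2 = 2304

Step 1. [(6*(-4*(x - 5)))^2 = 2304] LHS squared, RHS 2304 ≥ 0: apply √ (±). So sqrt: 6*(-4*(x - 5)) = 48 or -48.
Step 2. [6*(-4*(x - 5)) = 48 or -48] divide by the outer 6. So div: -4*(x - 5) = 8 or -8.
Step 3. [-4*(x - 5) = 8 or -8] divide by the outer -4, so div: x - 5 = -2 or 2.
Step 4. [x - 5 = -2 or 2] 5 comes off first (add 5), so sub: x = 3 or 7.

Answer: x ∈ {3, 7}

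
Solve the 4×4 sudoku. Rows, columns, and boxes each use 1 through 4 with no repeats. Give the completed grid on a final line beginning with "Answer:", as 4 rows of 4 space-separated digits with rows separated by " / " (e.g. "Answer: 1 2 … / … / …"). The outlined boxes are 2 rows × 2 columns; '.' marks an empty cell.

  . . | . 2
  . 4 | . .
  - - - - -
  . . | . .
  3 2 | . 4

Step 1. [r3c2∈{1}] r3c2's peers cover all but 1 ⇒ r3c2=1.
Step 2. [r2c4∈{1,3}] r2c4 is the only open cell in col 4 admitting 1 ⇒ r2c4=1.
Step 3. [r2c3∈{3}] nothing but 3 survives at r2c3. So r2c3=3.
Step 4. [r4c3∈{1}] nothing but 1 survives at r4c3 ⇒ r4c3=1.
Step 5. [r3c1∈{4}] r3c1 has the single candidate 4. So r3c1=4.
Step 6. [r1c1∈{1}] only 1 remains possible at r1c1. So r1c1=1.
Step 7. [r1c3∈{4}] r1c3 is down to just 4, so r1c3=4.
Step 8. [r2c1∈{2}] nothing but 2 survives at r2c1 ⇒ r2c1=2.
Step 9. [r1c2∈{3}] r1c2 has the single candidate 3 ⇒ r1c2=3.
Step 10. [r3c4∈{3}] r3c4's peers cover all but 3. So r3c4=3.
Step 11. [r3c3∈{2}] r3c3 has the single candidate 2, so r3c3=2.

Answer: 1 3 4 2 / 2 4 3 1 / 4 1 2 3 / 3 2 1 4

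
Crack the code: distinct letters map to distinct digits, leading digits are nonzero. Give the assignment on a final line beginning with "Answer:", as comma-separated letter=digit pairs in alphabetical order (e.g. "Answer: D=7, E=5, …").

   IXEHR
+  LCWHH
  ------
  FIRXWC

Step 1. [F] the sum has 6 digits but both addends have 5; that extra leading digit F is the final carry, namely 1 ⇒ F=1.
Step 2. [col 1: R + H ≡ C (mod 10)] column 1 (R + H ≡ C (mod 10), carry-in 0) doesn't pin R yet; pick R=2 and continue, so R=2.
Step 3. [col 1: R + H ≡ C (mod 10)] no forcing yet in column 1 (carry-in 0); C=6 is free and consistent — try it. So C=6.
Step 4. [col 1: R + H ≡ C (mod 10)] in column 1 we have R+H≡C with carry-in 0; given R=2, C=6 and digits 1,2,6 already taken and all letters distinct, that pins H to 4. So H=4.
Step 5. [col 2: H + H ≡ W (mod 10)] column 2: given H=4, carry-in 0, and digits 1,2,4,6 already taken and all letters distinct, H+H≡W (mod 10) forces W=8. So W=8.
Step 6. [col 3: E + W ≡ X (mod 10)] no forcing yet in column 3 (carry-in 0); E=7 is free and consistent — try it ⇒ E=7.
Step 7. [col 3: E + W ≡ X (mod 10)] from column 3 (E=7, W=8, carry-in 0, digits 1,2,4,6,7,8 already taken and all letters distinct): X must equal 5. So X=5.
Step 8. [col 5: I + L ≡ I (mod 10)] in column 5 we have I+L≡I with carry-in 1; given nothing yet and digits 1,2,4,5,6,7,8 already taken and all letters distinct, that pins L to 9. So L=9.
Step 9. [col 5: I + L ≡ I (mod 10)] several values work for I in column 5 (I + L ≡ I (mod 10), carry-in 1); try I=3 ⇒ I=3.

Answer: C=6, E=7, F=1, H=4, I=3, L=9, R=2, W=8, X=5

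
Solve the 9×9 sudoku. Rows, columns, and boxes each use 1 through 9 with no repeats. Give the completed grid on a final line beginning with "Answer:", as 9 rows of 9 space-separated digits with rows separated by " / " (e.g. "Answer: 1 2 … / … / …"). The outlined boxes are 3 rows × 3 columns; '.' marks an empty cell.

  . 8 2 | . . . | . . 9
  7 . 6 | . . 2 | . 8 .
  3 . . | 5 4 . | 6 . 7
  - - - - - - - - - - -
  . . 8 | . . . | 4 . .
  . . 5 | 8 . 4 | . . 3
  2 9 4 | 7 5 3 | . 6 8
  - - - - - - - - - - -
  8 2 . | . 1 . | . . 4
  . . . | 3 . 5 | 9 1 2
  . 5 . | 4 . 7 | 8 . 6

Step 1. [r4c4∈{1,2,6,9}] 2 has one home in col 4: r4c4 ⇒ r4c4=2.
Step 2. [r4c6∈{1,6,9}] 1 has one home in box 5: r4c6, so r4c6=1.
Step 3. [r4c1∈{6}] r4c1's peers cover all but 6. So r4c1=6.
Step 4. [r2c9∈{1,5}] 1 has one home in col 9: r2c9 ⇒ r2c9=1.
Step 5. [r9c1∈{1,9}] col 1 places 9 nowhere but r9c1, so r9c1=9.
Step 6. [r1c1∈{1,4,5}] r1c1 is the only open cell in col 1 admitting 5. So r1c1=5.
Step 7. [r1c7∈{3}] r1c7 is down to just 3 ⇒ r1c7=3.
Step 8. [r5c7∈{1,2,7}] 2 has one home in col 7: r5c7. So r5c7=2.
Step 9. [r5c5∈{6,9}] 6 has one home in row 5: r5c5, so r5c5=6.
Step 10. [r7c7∈{5,7}] col 7 places 7 nowhere but r7c7. So r7c7=7.
Step 11. [r2c4∈{9}] only 9 remains possible at r2c4 ⇒ r2c4=9.
Step 12. [r7c8∈{3,5}] across row 7, 5 lands solely at r7c8. So r7c8=5.
Step 13. [r8c2∈{4,6,7}] r8c2 is the only open cell in row 8 admitting 6. So r8c2=6.
Step 14. [r3c2∈{1}] r3c2's peers cover all but 1, so r3c2=1.
Step 15. [r1c6∈{6}] r1c6's peers cover all but 6, so r1c6=6.
Step 16. [r5c2∈{7}] r5c2 has the single candidate 7, so r5c2=7.
Step 17. [r4c5∈{9}] only 9 remains possible at r4c5 ⇒ r4c5=9.
Step 18. [r7c3∈{3}] nothing but 3 survives at r7c3 ⇒ r7c3=3.
Step 19. [r2c7∈{5}] r2c7 is down to just 5. So r2c7=5.
Step 20. [r8c5∈{8}] r8c5's peers cover all but 8. So r8c5=8.
Step 21. [r1c5∈{7}] r1c5 has the single candidate 7. So r1c5=7.
Step 22. [r9c5∈{2}] nothing but 2 survives at r9c5, so r9c5=2.
Step 23. [r4c2∈{3}] only 3 remains possible at r4c2 ⇒ r4c2=3.
Step 24. [r4c9∈{5}] r4c9 has the single candidate 5, so r4c9=5.
Step 25. [r3c8∈{2}] r3c8 has the single candidate 2. So r3c8=2.
Step 26. [r3c6∈{8}] r3c6 is down to just 8 ⇒ r3c6=8.
Step 27. [r1c8∈{4}] r1c8 is down to just 4, so r1c8=4.
Step 28. [r2c5∈{3}] r2c5 has the single candidate 3 ⇒ r2c5=3.
Step 29. [r5c8∈{9}] r5c8 has the single candidate 9, so r5c8=9.
Step 30. [r8c3∈{7}] r8c3's peers cover all but 7. So r8c3=7.
Step 31. [r5c1∈{1}] r5c1's peers cover all but 1 ⇒ r5c1=1.
Step 32. [r1c4∈{1}] only 1 remains possible at r1c4, so r1c4=1.
Step 33. [r8c1∈{4}] nothing but 4 survives at r8c1. So r8c1=4.
Step 34. [r4c8∈{7}] only 7 remains possible at r4c8 ⇒ r4c8=7.
Step 35. [r2c2∈{4}] r2c2's peers cover all but 4. So r2c2=4.
Step 36. [r9c8∈{3}] r9c8 is down to just 3 ⇒ r9c8=3.
Step 37. [r7c4∈{6}] nothing but 6 survives at r7c4 ⇒ r7c4=6.
Step 38. [r3c3∈{9}] r3c3 is down to just 9 ⇒ r3c3=9.
Step 39. [r9c3∈{1}] only 1 remains possible at r9c3. So r9c3=1.
Step 40. [r6c7∈{1}] r6c7 has the single candidate 1 ⇒ r6c7=1.
Step 41. [r7c6∈{9}] r7c6 has the single candidate 9, so r7c6=9.

Answer: 5 8 2 1 7 6 3 4 9 / 7 4 6 9 3 2 5 8 1 / 3 1 9 5 4 8 6 2 7 / 6 3 8 2 9 1 4 7 5 / 1 7 5 8 6 4 2 9 3 / 2 9 4 7 5 3 1 6 8 / 8 2 3 6 1 9 7 5 4 / 4 6 7 3 8 5 9 1 2 / 9 5 1 4 2 7 8 3 6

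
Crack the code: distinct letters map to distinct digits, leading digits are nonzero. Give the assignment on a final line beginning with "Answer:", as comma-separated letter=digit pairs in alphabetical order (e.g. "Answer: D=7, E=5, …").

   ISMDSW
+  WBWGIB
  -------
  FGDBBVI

Step 1. [col 1: W + B ≡ I (mod 10)] W=2 is one option consistent with column 1 (W + B ≡ I (mod 10), carry-in 0) — take it, so W=2.
Step 2. [F] adding two 6-digit numbers gives at most 6+1 digits, and here it does — F is that final carry and must be 1 ⇒ F=1.
Step 3. [col 1: W + B ≡ I (mod 10)] B=5 is one option consistent with column 1 (W + B ≡ I (mod 10), carry-in 0) — take it. So B=5.
Step 4. [col 1: W + B ≡ I (mod 10)] from column 1 (W=2, B=5, carry-in 0, digits 1,2,5 already taken and all letters distinct): I must equal 7 ⇒ I=7.
Step 5. [col 2: S + I ≡ V (mod 10)] several values work for V in column 2 (S + I ≡ V (mod 10), carry-in 0); try V=6 ⇒ V=6.
Step 6. [col 2: S + I ≡ V (mod 10)] column 2 reads S+I+carry(0)=V with I=7, V=6; with digits 1,2,5,6,7 already taken and all letters distinct, the only value for S is 9 ⇒ S=9.
Step 7. [col 3: D + G ≡ B (mod 10)] D=4 is one option consistent with column 3 (D + G ≡ B (mod 10), carry-in 1) — take it ⇒ D=4.
Step 8. [col 3: D + G ≡ B (mod 10)] in column 3 we have D+G≡B with carry-in 1; given D=4, B=5 and digits 1,2,4,5,6,7,9 already taken and all letters distinct, that pins G to 0, so G=0.
Step 9. [col 4: M + W ≡ B (mod 10)] column 4: given W=2, B=5, carry-in 0, and digits 0,1,2,4,5,6,7,9 already taken and all letters distinct, M+W≡B (mod 10) forces M=3. So M=3.

Answer: B=5, D=4, F=1, G=0, I=7, M=3, S=9, V=6, W=2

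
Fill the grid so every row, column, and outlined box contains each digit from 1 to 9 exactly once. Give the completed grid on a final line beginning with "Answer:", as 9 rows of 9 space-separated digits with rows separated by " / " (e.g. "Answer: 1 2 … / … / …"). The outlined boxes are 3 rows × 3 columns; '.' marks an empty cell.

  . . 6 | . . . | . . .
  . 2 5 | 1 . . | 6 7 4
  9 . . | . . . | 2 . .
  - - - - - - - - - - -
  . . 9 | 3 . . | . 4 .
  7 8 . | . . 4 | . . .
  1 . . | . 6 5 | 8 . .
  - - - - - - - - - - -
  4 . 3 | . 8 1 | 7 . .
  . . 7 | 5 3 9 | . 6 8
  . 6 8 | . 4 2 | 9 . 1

Step 1. [r5c3∈{2}] r5c3's peers cover all but 2, so r5c3=2.
Step 2. [r6c2∈{3,4}] 3 has one home in box 4: r6c2, so r6c2=3.
Step 3. [r5c4∈{9}] r5c4's peers cover all but 9, so r5c4=9.
Step 4. [r4c2∈{5}] r4c2's peers cover all but 5, so r4c2=5.
Step 5. [r4c7∈{1}] nothing but 1 survives at r4c7, so r4c7=1.
Step 6. [r9c8∈{3,5}] 3 has one home in row 9: r9c8. So r9c8=3.
Step 7. [r5c8∈{5}] only 5 remains possible at r5c8 ⇒ r5c8=5.
Step 8. [r4c6∈{7,8}] r4c6 is the only open cell in row 4 admitting 8 ⇒ r4c6=8.
Step 9. [r3c3∈{1,4}] 1 has one home in col 3: r3c3, so r3c3=1.
Step 10. [r1c7∈{3,5}] r1c7 is the only open cell in col 7 admitting 5 ⇒ r1c7=5.
Step 11. [r2c6∈{3}] r2c6's peers cover all but 3, so r2c6=3.
Step 12. [r1c6∈{7}] nothing but 7 survives at r1c6 ⇒ r1c6=7.
Step 13. [r4c5∈{2,7}] col 5 places 7 nowhere but r4c5, so r4c5=7.
Step 14. [r4c9∈{2,6}] r4c9 is the only open cell in row 4 admitting 2 ⇒ r4c9=2.
Step 15. [r1c5∈{2,9}] r1c5 is the only open cell in col 5 admitting 2 ⇒ r1c5=2.
Step 16. [r1c2∈{4}] r1c2 is down to just 4 ⇒ r1c2=4.
Step 17. [r1c4∈{8}] r1c4 is down to just 8 ⇒ r1c4=8.
Step 18. [r6c8∈{9}] only 9 remains possible at r6c8, so r6c8=9.
Step 19. [r3c9∈{3}] only 3 remains possible at r3c9. So r3c9=3.
Step 20. [r7c4∈{6}] only 6 remains possible at r7c4 ⇒ r7c4=6.
Step 21. [r3c4∈{4}] r3c4's peers cover all but 4 ⇒ r3c4=4.
Step 22. [r1c9∈{9}] nothing but 9 survives at r1c9 ⇒ r1c9=9.
Step 23. [r8c7∈{4}] r8c7 is down to just 4. So r8c7=4.
Step 24. [r2c5∈{9}] r2c5's peers cover all but 9, so r2c5=9.
Step 25. [r3c5∈{5}] only 5 remains possible at r3c5 ⇒ r3c5=5.
Step 26. [r3c8∈{8}] r3c8's peers cover all but 8. So r3c8=8.
Step 27. [r5c5∈{1}] only 1 remains possible at r5c5, so r5c5=1.
Step 28. [r7c2∈{9}] r7c2 has the single candidate 9. So r7c2=9.
Step 29. [r3c2∈{7}] only 7 remains possible at r3c2 ⇒ r3c2=7.
Step 30. [r7c8∈{2}] r7c8's peers cover all but 2, so r7c8=2.
Step 31. [r8c1∈{2}] r8c1's peers cover all but 2. So r8c1=2.
Step 32. [r6c9∈{7}] only 7 remains possible at r6c9 ⇒ r6c9=7.
Step 33. [r9c4∈{7}] r9c4's peers cover all but 7, so r9c4=7.
Step 34. [r7c9∈{5}] only 5 remains possible at r7c9, so r7c9=5.
Step 35. [r1c8∈{1}] r1c8 has the single candidate 1 ⇒ r1c8=1.
Step 36. [r6c4∈{2}] nothing but 2 survives at r6c4. So r6c4=2.
Step 37. [r8c2∈{1}] r8c2's peers cover all but 1, so r8c2=1.
Step 38. [r2c1∈{8}] r2c1's peers cover all but 8, so r2c1=8.
Step 39. [r1c1∈{3}] only 3 remains possible at r1c1 ⇒ r1c1=3.
Step 40. [r6c3∈{4}] nothing but 4 survives at r6c3. So r6c3=4.
Step 41. [r5c7∈{3}] r5c7 has the single candidate 3, so r5c7=3.
Step 42. [r9c1∈{5}] only 5 remains possible at r9c1. So r9c1=5.
Step 43. [r4c1∈{6}] r4c1 has the single candidate 6 ⇒ r4c1=6.
Step 44. [r3c6∈{6}] nothing but 6 survives at r3c6 ⇒ r3c6=6.
Step 45. [r5c9∈{6}] nothing but 6 survives at r5c9 ⇒ r5c9=6.

Answer: 3 4 6 8 2 7 5 1 9 / 8 2 5 1 9 3 6 7 4 / 9 7 1 4 5 6 2 8 3 / 6 5 9 3 7 8 1 4 2 / 7 8 2 9 1 4 3 5 6 / 1 3 4 2 6 5 8 9 7 / 4 9 3 6 8 1 7 2 5 / 2 1 7 5 3 9 4 6 8 / 5 6 8 7 4 2 9 3 1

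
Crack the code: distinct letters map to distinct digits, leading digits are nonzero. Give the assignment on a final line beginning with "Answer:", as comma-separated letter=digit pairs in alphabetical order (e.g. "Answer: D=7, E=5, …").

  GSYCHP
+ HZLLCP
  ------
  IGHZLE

Step 1. [col 1: P + P ≡ E (mod 10)] several values work for P in column 1 (P + P ≡ E (mod 10), carry-in 0); try P=7 ⇒ P=7.
Step 2. [col 1: P + P ≡ E (mod 10)] from column 1 (P=7, carry-in 0, digits 7 already taken and all letters distinct): E must equal 4, so E=4.
Step 3. [col 2: H + C ≡ L (mod 10)] no forcing yet in column 2 (carry-in 1); H=3 is free and consistent — try it, so H=3.
Step 4. [col 2: H + C ≡ L (mod 10)] column 2 (H + C ≡ L (mod 10), carry-in 1) doesn't pin C yet; pick C=8 and continue ⇒ C=8.
Step 5. [col 2: H + C ≡ L (mod 10)] in column 2 we have H+C≡L with carry-in 1; given H=3, C=8 and digits 3,4,7,8 already taken and all letters distinct, that pins L to 2 ⇒ L=2.
Step 6. [col 3: C + L ≡ Z (mod 10)] column 3: given C=8, L=2, carry-in 1, and digits 2,3,4,7,8 already taken and all letters distinct, C+L≡Z (mod 10) forces Z=1, so Z=1.
Step 7. [col 4: Y + L ≡ H (mod 10)] from column 4 (L=2, H=3, carry-in 1, digits 1,2,3,4,7,8 already taken and all letters distinct): Y must equal 0, so Y=0.
Step 8. [col 5: S + Z ≡ G (mod 10)] column 5: given Z=1, carry-in 0, and digits 0,1,2,3,4,7,8 already taken and all letters distinct, S+Z≡G (mod 10) forces S=5 ⇒ S=5.
Step 9. [col 5: S + Z ≡ G (mod 10)] in column 5 we have S+Z≡G with carry-in 0; given S=5, Z=1 and digits 0,1,2,3,4,5,7,8 already taken and all letters distinct, that pins G to 6 ⇒ G=6.
Step 10. [col 6: G + H ≡ I (mod 10)] column 6: given G=6, H=3, carry-in 0, and digits 0,1,2,3,4,5,6,7,8 already taken and all letters distinct, G+H≡I (mod 10) forces I=9, so I=9.

Answer: C=8, E=4, G=6, H=3, I=9, L=2, P=7, S=5, Y=0, Z=1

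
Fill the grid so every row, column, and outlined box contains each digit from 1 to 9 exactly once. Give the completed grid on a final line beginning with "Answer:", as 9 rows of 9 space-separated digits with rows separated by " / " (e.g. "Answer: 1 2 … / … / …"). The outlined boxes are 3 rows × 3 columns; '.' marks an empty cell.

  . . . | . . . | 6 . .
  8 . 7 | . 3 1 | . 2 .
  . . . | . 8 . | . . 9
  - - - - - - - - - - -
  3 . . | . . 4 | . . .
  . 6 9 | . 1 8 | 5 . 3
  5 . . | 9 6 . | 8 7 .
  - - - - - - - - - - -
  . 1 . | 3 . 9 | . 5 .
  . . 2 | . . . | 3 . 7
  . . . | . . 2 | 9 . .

Step 1. [r2c7∈{4}] r2c7 has the single candidate 4. So r2c7=4.
Step 2. [r1c5∈{2,4,5,7,9}] in col 5, 9 fits only at r1c5, so r1c5=9.
Step 3. [r4c5∈{2,5,7}] r4c5 is the only open cell in col 5 admitting 2 ⇒ r4c5=2.
Step 4. [r4c4∈{5,7}] r4c4 is the only open cell in row 4 admitting 5. So r4c4=5.
Step 5. [r4c7∈{1}] only 1 remains possible at r4c7, so r4c7=1.
Step 6. [r5c1∈{2,4,7}] 2 has one home in row 5: r5c1. So r5c1=2.
Step 7. [r6c2∈{4}] nothing but 4 survives at r6c2 ⇒ r6c2=4.
Step 8. [r2c4∈{6}] nothing but 6 survives at r2c4, so r2c4=6.
Step 9. [r8c1∈{4,6,9}] 9 has one home in col 1: r8c1, so r8c1=9.
Step 10. [r5c4∈{7}] r5c4 has the single candidate 7 ⇒ r5c4=7.
Step 11. [r4c3∈{8}] r4c3 is down to just 8 ⇒ r4c3=8.
Step 12. [r7c9∈{2,4,6,8}] in row 7, 8 fits only at r7c9. So r7c9=8.
Step 13. [r9c9∈{1,4,6}] across col 9, 4 lands solely at r9c9. So r9c9=4.
Step 14. [r1c9∈{1,5}] in col 9, 1 fits only at r1c9 ⇒ r1c9=1.
Step 15. [r1c1∈{4}] r1c1's peers cover all but 4. So r1c1=4.
Step 16. [r3c8∈{3}] r3c8 has the single candidate 3, so r3c8=3.
Step 17. [r3c1∈{1,6}] col 1 places 1 nowhere but r3c1. So r3c1=1.
Step 18. [r3c3∈{5,6}] across row 3, 6 lands solely at r3c3, so r3c3=6.
Step 19. [r3c4∈{2,4}] r3c4 is the only open cell in row 3 admitting 4. So r3c4=4.
Step 20. [r8c5∈{4,5}] across row 8, 4 lands solely at r8c5. So r8c5=4.
Step 21. [r9c5∈{5,7}] in col 5, 5 fits only at r9c5. So r9c5=5.
Step 22. [r1c3∈{3,5}] 5 has one home in col 3: r1c3. So r1c3=5.
Step 23. [r7c1∈{6,7}] in row 7, 6 fits only at r7c1 ⇒ r7c1=6.
Step 24. [r9c8∈{1,6}] across row 9, 6 lands solely at r9c8 ⇒ r9c8=6.
Step 25. [r9c4∈{1,8}] across row 9, 1 lands solely at r9c4 ⇒ r9c4=1.
Step 26. [r9c2∈{3,7,8}] in row 9, 8 fits only at r9c2 ⇒ r9c2=8.
Step 27. [r1c6∈{7}] nothing but 7 survives at r1c6. So r1c6=7.
Step 28. [r1c4∈{2}] r1c4 is down to just 2, so r1c4=2.
Step 29. [r8c2∈{5}] only 5 remains possible at r8c2 ⇒ r8c2=5.
Step 30. [r4c2∈{7}] only 7 remains possible at r4c2 ⇒ r4c2=7.
Step 31. [r4c9∈{6}] nothing but 6 survives at r4c9 ⇒ r4c9=6.
Step 32. [r7c5∈{7}] r7c5 is down to just 7 ⇒ r7c5=7.
Step 33. [r8c8∈{1}] r8c8 has the single candidate 1 ⇒ r8c8=1.
Step 34. [r4c8∈{9}] nothing but 9 survives at r4c8 ⇒ r4c8=9.
Step 35. [r6c9∈{2}] nothing but 2 survives at r6c9, so r6c9=2.
Step 36. [r8c6∈{6}] nothing but 6 survives at r8c6 ⇒ r8c6=6.
Step 37. [r7c7∈{2}] r7c7 has the single candidate 2, so r7c7=2.
Step 38. [r7c3∈{4}] nothing but 4 survives at r7c3. So r7c3=4.
Step 39. [r6c3∈{1}] r6c3's peers cover all but 1, so r6c3=1.
Step 40. [r2c2∈{9}] r2c2's peers cover all but 9 ⇒ r2c2=9.
Step 41. [r3c2∈{2}] nothing but 2 survives at r3c2, so r3c2=2.
Step 42. [r1c2∈{3}] r1c2 is down to just 3 ⇒ r1c2=3.
Step 43. [r5c8∈{4}] nothing but 4 survives at r5c8 ⇒ r5c8=4.
Step 44. [r1c8∈{8}] only 8 remains possible at r1c8 ⇒ r1c8=8.
Step 45. [r9c3∈{3}] nothing but 3 survives at r9c3, so r9c3=3.
Step 46. [r3c7∈{7}] only 7 remains possible at r3c7, so r3c7=7.
Step 47. [r9c1∈{7}] r9c1 has the single candidate 7. So r9c1=7.
Step 48. [r6c6∈{3}] nothing but 3 survives at r6c6. So r6c6=3.
Step 49. [r3c6∈{5}] r3c6 has the single candidate 5. So r3c6=5.
Step 50. [r2c9∈{5}] r2c9 has the single candidate 5, so r2c9=5.
Step 51. [r8c4∈{8}] r8c4 has the single candidate 8, so r8c4=8.

Answer: 4 3 5 2 9 7 6 8 1 / 8 9 7 6 3 1 4 2 5 / 1 2 6 4 8 5 7 3 9 / 3 7 8 5 2 4 1 9 6 / 2 6 9 7 1 8 5 4 3 / 5 4 1 9 6 3 8 7 2 / 6 1 4 3 7 9 2 5 8 / 9 5 2 8 4 6 3 1 7 / 7 8 3 1 5 2 9 6 4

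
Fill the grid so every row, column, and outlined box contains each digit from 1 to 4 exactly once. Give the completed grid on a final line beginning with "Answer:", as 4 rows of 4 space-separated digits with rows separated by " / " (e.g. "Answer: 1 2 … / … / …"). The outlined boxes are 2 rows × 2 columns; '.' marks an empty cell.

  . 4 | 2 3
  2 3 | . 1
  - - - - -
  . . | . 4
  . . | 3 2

Step 1. [r4c2∈{1}] nothing but 1 survives at r4c2. So r4c2=1.
Step 2. [r1c1∈{1}] r1c1 has the single candidate 1, so r1c1=1.
Step 3. [r4c1∈{4}] nothing but 4 survives at r4c1. So r4c1=4.
Step 4. [r2c3∈{4}] nothing but 4 survives at r2c3. So r2c3=4.
Step 5. [r3c3∈{1}] r3c3 has the single candidate 1 ⇒ r3c3=1.
Step 6. [r3c2∈{2}] only 2 remains possible at r3c2, so r3c2=2.
Step 7. [r3c1∈{3}] r3c1's peers cover all but 3, so r3c1=3.

Answer: 1 4 2 3 / 2 3 4 1 / 3 2 1 4 / 4 1 3 2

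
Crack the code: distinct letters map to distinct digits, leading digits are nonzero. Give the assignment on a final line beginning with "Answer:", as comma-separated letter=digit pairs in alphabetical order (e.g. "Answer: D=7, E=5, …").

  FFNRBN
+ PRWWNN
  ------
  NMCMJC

Step 1. [col 1: N + N ≡ C (mod 10)] several values work for N in column 1 (N + N ≡ C (mod 10), carry-in 0); try N=6, so N=6.
Step 2. [col 1: N + N ≡ C (mod 10)] from column 1 (N=6, carry-in 0, digits 6 already taken and all letters distinct): C must equal 2, so C=2.
Step 3. [col 2: B + N ≡ J (mod 10)] no forcing yet in column 2 (carry-in 1); J=7 is free and consistent — try it ⇒ J=7.
Step 4. [col 2: B + N ≡ J (mod 10)] column 2: given N=6, J=7, carry-in 1, and digits 2,6,7 already taken and all letters distinct, B+N≡J (mod 10) forces B=0 ⇒ B=0.
Step 5. [col 3: R + W ≡ M (mod 10)] R=8 is one option consistent with column 3 (R + W ≡ M (mod 10), carry-in 0) — take it, so R=8.
Step 6. [col 3: R + W ≡ M (mod 10)] several values work for W in column 3 (R + W ≡ M (mod 10), carry-in 0); try W=5 ⇒ W=5.
Step 7. [col 3: R + W ≡ M (mod 10)] column 3: given R=8, W=5, carry-in 0, and digits 0,2,5,6,7,8 already taken and all letters distinct, R+W≡M (mod 10) forces M=3, so M=3.
Step 8. [col 5: F + R ≡ M (mod 10)] column 5: given R=8, M=3, carry-in 1, and digits 0,2,3,5,6,7,8 already taken and all letters distinct, F+R≡M (mod 10) forces F=4, so F=4.
Step 9. [col 6: F + P ≡ N (mod 10)] from column 6 (F=4, N=6, carry-in 1, digits 0,2,3,4,5,6,7,8 already taken and all letters distinct): P must equal 1 ⇒ P=1.

Answer: B=0, C=2, F=4, J=7, M=3, N=6, P=1, R=8, W=5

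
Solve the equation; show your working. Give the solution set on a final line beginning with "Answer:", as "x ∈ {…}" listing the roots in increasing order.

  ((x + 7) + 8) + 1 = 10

Step 1. [((x + 7) + 8) + 1 = 10] +1 is outermost — subtract 1 both sides, so sub: (x + 7) + 8 = 9.
Step 2. [(x + 7) + 8 = 9] peel the +8: subtract 8 from each side, so sub: x + 7 = 1.
Step 3. [x + 7 = 1] 7 comes off first (subtract 7), so sub: x = -6.

Answer: x ∈ {-6}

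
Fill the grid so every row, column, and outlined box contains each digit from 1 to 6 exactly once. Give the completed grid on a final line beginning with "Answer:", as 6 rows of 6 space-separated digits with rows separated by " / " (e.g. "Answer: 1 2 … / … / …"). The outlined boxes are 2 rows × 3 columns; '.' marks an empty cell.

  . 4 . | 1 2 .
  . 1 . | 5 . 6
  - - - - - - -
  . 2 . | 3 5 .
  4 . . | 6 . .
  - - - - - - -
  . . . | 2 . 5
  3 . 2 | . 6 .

Step 1. [r4c5∈{1}] r4c5 is down to just 1 ⇒ r4c5=1.
Step 2. [r5c3∈{1,4,6}] col 3 places 4 nowhere but r5c3, so r5c3=4.
Step 3. [r2c3∈{3}] r2c3 is down to just 3. So r2c3=3.
Step 4. [r5c1∈{1,6}] r5c1 is the only open cell in row 5 admitting 1, so r5c1=1.
Step 5. [r3c1∈{6}] r3c1's peers cover all but 6 ⇒ r3c1=6.
Step 6. [r4c3∈{5}] only 5 remains possible at r4c3, so r4c3=5.
Step 7. [r3c6∈{4}] only 4 remains possible at r3c6 ⇒ r3c6=4.
Step 8. [r6c2∈{5}] r6c2 has the single candidate 5 ⇒ r6c2=5.
Step 9. [r1c3∈{6}] r1c3's peers cover all but 6 ⇒ r1c3=6.
Step 10. [r6c6∈{1}] r6c6's peers cover all but 1. So r6c6=1.
Step 11. [r3c3∈{1}] r3c3 has the single candidate 1 ⇒ r3c3=1.
Step 12. [r4c6∈{2}] r4c6 has the single candidate 2. So r4c6=2.
Step 13. [r5c2∈{6}] only 6 remains possible at r5c2. So r5c2=6.
Step 14. [r1c6∈{3}] r1c6 is down to just 3, so r1c6=3.
Step 15. [r4c2∈{3}] r4c2's peers cover all but 3 ⇒ r4c2=3.
Step 16. [r2c1∈{2}] nothing but 2 survives at r2c1 ⇒ r2c1=2.
Step 17. [r6c4∈{4}] r6c4 has the single candidate 4, so r6c4=4.
Step 18. [r5c5∈{3}] r5c5 is down to just 3, so r5c5=3.
Step 19. [r1c1∈{5}] only 5 remains possible at r1c1. So r1c1=5.
Step 20. [r2c5∈{4}] only 4 remains possible at r2c5 ⇒ r2c5=4.

Answer: 5 4 6 1 2 3 / 2 1 3 5 4 6 / 6 2 1 3 5 4 / 4 3 5 6 1 2 / 1 6 4 2 3 5 / 3 5 2 4 6 1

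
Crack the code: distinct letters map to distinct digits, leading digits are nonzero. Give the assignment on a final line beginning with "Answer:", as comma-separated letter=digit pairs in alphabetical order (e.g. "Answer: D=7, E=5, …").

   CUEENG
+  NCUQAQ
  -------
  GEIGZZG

Step 1. [col 1: G + Q ≡ G (mod 10)] in column 1 we have G+Q≡G with carry-in 0; given nothing yet and all letters distinct, none taken yet, that pins Q to 0 ⇒ Q=0.
Step 2. [col 1: G + Q ≡ G (mod 10)] no forcing yet in column 1 (carry-in 0); G=1 is free and consistent — try it ⇒ G=1.
Step 3. [col 2: N + A ≡ Z (mod 10)] several values work for N in column 2 (N + A ≡ Z (mod 10), carry-in 0); try N=5 ⇒ N=5.
Step 4. [col 2: N + A ≡ Z (mod 10)] several values work for A in column 2 (N + A ≡ Z (mod 10), carry-in 0); try A=9. So A=9.
Step 5. [col 2: N + A ≡ Z (mod 10)] in column 2 we have N+A≡Z with carry-in 0; given N=5, A=9 and digits 0,1,5,9 already taken and all letters distinct, that pins Z to 4 ⇒ Z=4.
Step 6. [col 3: E + Q ≡ Z (mod 10)] in column 3 we have E+Q≡Z with carry-in 1; given Q=0, Z=4 and digits 0,1,4,5,9 already taken and all letters distinct, that pins E to 3, so E=3.
Step 7. [col 4: E + U ≡ G (mod 10)] in column 4 we have E+U≡G with carry-in 0; given E=3, G=1 and digits 0,1,3,4,5,9 already taken and all letters distinct, that pins U to 8 ⇒ U=8.
Step 8. [col 5: U + C ≡ I (mod 10)] in column 5 we have U+C≡I with carry-in 1; given U=8 and digits 0,1,3,4,5,8,9 already taken and all letters distinct, that pins C to 7. So C=7.
Step 9. [col 5: U + C ≡ I (mod 10)] column 5: given U=8, C=7, carry-in 1, and digits 0,1,3,4,5,7,8,9 already taken and all letters distinct, U+C≡I (mod 10) forces I=6 ⇒ I=6.

Answer: A=9, C=7, E=3, G=1, I=6, N=5, Q=0, U=8, Z=4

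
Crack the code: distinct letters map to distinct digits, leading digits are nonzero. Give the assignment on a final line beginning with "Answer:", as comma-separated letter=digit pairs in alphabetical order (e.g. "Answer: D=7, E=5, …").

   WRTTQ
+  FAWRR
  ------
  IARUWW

Step 1. [col 1: Q + R ≡ W (mod 10)] several values work for Q in column 1 (Q + R ≡ W (mod 10), carry-in 0); try Q=7. So Q=7.
Step 2. [col 1: Q + R ≡ W (mod 10)] column 1 (Q + R ≡ W (mod 10), carry-in 0) doesn't pin W yet; pick W=2 and continue. So W=2.
Step 3. [I] I is the leading digit of a 6-digit sum of two 5-digit numbers; the final carry is exactly 1, so I=1.
Step 4. [col 1: Q + R ≡ W (mod 10)] from column 1 (Q=7, W=2, carry-in 0, digits 1,2,7 already taken and all letters distinct): R must equal 5, so R=5.
Step 5. [col 2: T + R ≡ W (mod 10)] in column 2 we have T+R≡W with carry-in 1; given R=5, W=2 and digits 1,2,5,7 already taken and all letters distinct, that pins T to 6. So T=6.
Step 6. [col 3: T + W ≡ U (mod 10)] column 3 reads T+W+carry(1)=U with T=6, W=2; with digits 1,2,5,6,7 already taken and all letters distinct, the only value for U is 9, so U=9.
Step 7. [col 4: R + A ≡ R (mod 10)] in column 4 we have R+A≡R with carry-in 0; given R=5 and digits 1,2,5,6,7,9 already taken and all letters distinct, that pins A to 0. So A=0.
Step 8. [col 5: W + F ≡ A (mod 10)] in column 5 we have W+F≡A with carry-in 0; given W=2, A=0 and digits 0,1,2,5,6,7,9 already taken and all letters distinct, that pins F to 8 ⇒ F=8.

Answer: A=0, F=8, I=1, Q=7, R=5, T=6, U=9, W=2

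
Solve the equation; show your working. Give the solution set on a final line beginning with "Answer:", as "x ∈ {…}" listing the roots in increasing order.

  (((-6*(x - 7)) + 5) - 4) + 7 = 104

Step 1. [(((-6*(x - 7)) + 5) - 4) + 7 = 104] +7 is outermost — subtract 7 both sides. So sub: ((-6*(x - 7)) + 5) - 4 = 97.
Step 2. [((-6*(x - 7)) + 5) - 4 = 97] 4 comes off first (add 4). So sub: (-6*(x - 7)) + 5 = 101.
Step 3. [(-6*(x - 7)) + 5 = 101] peel the +5: subtract 5 from each side, so sub: -6*(x - 7) = 96.
Step 4. [-6*(x - 7) = 96] -6·(inner) — divide through by -6 ⇒ div: x - 7 = -16.
Step 5. [x - 7 = -16] -7 is outermost — add 7 both sides ⇒ sub: x = -9.

Answer: x ∈ {-9}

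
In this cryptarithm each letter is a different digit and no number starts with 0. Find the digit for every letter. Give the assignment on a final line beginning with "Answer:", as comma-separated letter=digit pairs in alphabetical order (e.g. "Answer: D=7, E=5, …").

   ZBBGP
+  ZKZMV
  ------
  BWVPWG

Step 1. [col 1: P + V ≡ G (mod 10)] no forcing yet in column 1 (carry-in 0); G=6 is free and consistent — try it, so G=6.
Step 2. [col 1: P + V ≡ G (mod 10)] column 1 (P + V ≡ G (mod 10), carry-in 0) doesn't pin P yet; pick P=7 and continue, so P=7.
Step 3. [B] the sum has 6 digits but both addends have 5; that extra leading digit B is the final carry, namely 1 ⇒ B=1.
Step 4. [col 1: P + V ≡ G (mod 10)] in column 1 we have P+V≡G with carry-in 0; given P=7, G=6 and digits 1,6,7 already taken and all letters distinct, that pins V to 9 ⇒ V=9.
Step 5. [col 2: G + M ≡ W (mod 10)] column 2 (G + M ≡ W (mod 10), carry-in 1) doesn't pin M yet; pick M=3 and continue ⇒ M=3.
Step 6. [col 2: G + M ≡ W (mod 10)] column 2 reads G+M+carry(1)=W with G=6, M=3; with digits 1,3,6,7,9 already taken and all letters distinct, the only value for W is 0. So W=0.
Step 7. [col 3: B + Z ≡ P (mod 10)] in column 3 we have B+Z≡P with carry-in 1; given B=1, P=7 and digits 0,1,3,6,7,9 already taken and all letters distinct, that pins Z to 5, so Z=5.
Step 8. [col 4: B + K ≡ V (mod 10)] column 4 reads B+K+carry(0)=V with B=1, V=9; with digits 0,1,3,5,6,7,9 already taken and all letters distinct, the only value for K is 8. So K=8.

Answer: B=1, G=6, K=8, M=3, P=7, V=9, W=0, Z=5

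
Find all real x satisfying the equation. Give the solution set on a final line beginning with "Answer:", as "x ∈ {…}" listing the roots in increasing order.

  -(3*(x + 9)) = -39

Step 1. [-(3*(x + 9)) = -39] leading − — multiply by −1. So neg: 3*(x + 9) = 39.
Step 2. [3*(x + 9) = 39] LHS = 3·(…); ÷3 both sides ⇒ div: x + 9 = 13.
Step 3. [x + 9 = 13] peel the +9: subtract 9 from each side ⇒ sub: x = 4.

Answer: x ∈ {4}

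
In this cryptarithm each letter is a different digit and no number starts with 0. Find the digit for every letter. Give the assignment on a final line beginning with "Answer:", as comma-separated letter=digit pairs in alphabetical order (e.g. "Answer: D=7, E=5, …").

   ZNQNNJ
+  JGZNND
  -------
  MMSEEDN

Step 1. [col 1: J + D ≡ N (mod 10)] no forcing yet in column 1 (carry-in 0); D=9 is free and consistent — try it, so D=9.
Step 2. [M] the sum has 7 digits but both addends have 6; that extra leading digit M is the final carry, namely 1 ⇒ M=1.
Step 3. [col 1: J + D ≡ N (mod 10)] column 1 (J + D ≡ N (mod 10), carry-in 0) doesn't pin N yet; pick N=4 and continue, so N=4.
Step 4. [col 1: J + D ≡ N (mod 10)] from column 1 (D=9, N=4, carry-in 0, digits 1,4,9 already taken and all letters distinct): J must equal 5. So J=5.
Step 5. [col 3: N + N ≡ E (mod 10)] column 3: given N=4, carry-in 0, and digits 1,4,5,9 already taken and all letters distinct, N+N≡E (mod 10) forces E=8, so E=8.
Step 6. [col 4: Q + Z ≡ E (mod 10)] column 4 (Q + Z ≡ E (mod 10), carry-in 0) doesn't pin Z yet; pick Z=6 and continue ⇒ Z=6.
Step 7. [col 4: Q + Z ≡ E (mod 10)] column 4: given Z=6, E=8, carry-in 0, and digits 1,4,5,6,8,9 already taken and all letters distinct, Q+Z≡E (mod 10) forces Q=2, so Q=2.
Step 8. [col 5: N + G ≡ S (mod 10)] from column 5 (N=4, carry-in 0, digits 1,2,4,5,6,8,9 already taken and all letters distinct): G must equal 3 ⇒ G=3.
Step 9. [col 5: N + G ≡ S (mod 10)] column 5 reads N+G+carry(0)=S with N=4, G=3; with digits 1,2,3,4,5,6,8,9 already taken and all letters distinct, the only value for S is 7, so S=7.

Answer: D=9, E=8, G=3, J=5, M=1, N=4, Q=2, S=7, Z=6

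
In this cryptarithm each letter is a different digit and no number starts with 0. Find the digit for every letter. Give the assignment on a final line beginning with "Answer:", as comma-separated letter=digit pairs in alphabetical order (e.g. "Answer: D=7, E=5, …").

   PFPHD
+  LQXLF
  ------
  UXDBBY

Step 1. [col 1: D + F ≡ Y (mod 10)] column 1 (D + F ≡ Y (mod 10), carry-in 0) doesn't pin D yet; pick D=2 and continue, so D=2.
Step 2. [col 1: D + F ≡ Y (mod 10)] Y=9 is one option consistent with column 1 (D + F ≡ Y (mod 10), carry-in 0) — take it, so Y=9.
Step 3. [U] U is the leading digit of a 6-digit sum of two 5-digit numbers; the final carry is exactly 1, so U=1.
Step 4. [col 1: D + F ≡ Y (mod 10)] in column 1 we have D+F≡Y with carry-in 0; given D=2, Y=9 and digits 1,2,9 already taken and all letters distinct, that pins F to 7. So F=7.
Step 5. [col 2: H + L ≡ B (mod 10)] no forcing yet in column 2 (carry-in 0); H=8 is free and consistent — try it, so H=8.
Step 6. [col 2: H + L ≡ B (mod 10)] column 2 (H + L ≡ B (mod 10), carry-in 0) doesn't pin L yet; pick L=6 and continue, so L=6.
Step 7. [col 2: H + L ≡ B (mod 10)] column 2 reads H+L+carry(0)=B with H=8, L=6; with digits 1,2,6,7,8,9 already taken and all letters distinct, the only value for B is 4 ⇒ B=4.
Step 8. [col 3: P + X ≡ B (mod 10)] several values work for P in column 3 (P + X ≡ B (mod 10), carry-in 1); try P=3. So P=3.
Step 9. [col 3: P + X ≡ B (mod 10)] from column 3 (P=3, B=4, carry-in 1, digits 1,2,3,4,6,7,8,9 already taken and all letters distinct): X must equal 0. So X=0.
Step 10. [col 4: F + Q ≡ D (mod 10)] column 4 reads F+Q+carry(0)=D with F=7, D=2; with digits 0,1,2,3,4,6,7,8,9 already taken and all letters distinct, the only value for Q is 5, so Q=5.

Answer: B=4, D=2, F=7, H=8, L=6, P=3, Q=5, U=1, X=0, Y=9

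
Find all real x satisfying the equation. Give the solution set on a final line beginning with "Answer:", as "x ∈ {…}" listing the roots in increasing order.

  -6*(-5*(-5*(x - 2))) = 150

Step 1. [-6*(-5*(-5*(x - 2))) = 150] leading coefficient -6: divide by -6, so div: -5*(-5*(x - 2)) = -25.
Step 2. [-5*(-5*(x - 2)) = -25] -5 out front; divide by -5, so div: -5*(x - 2) = 5.
Step 3. [-5*(x - 2) = 5] -5 out front; divide by -5. So div: x - 2 = -1.
Step 4. [x - 2 = -1] the outer -2 inverts by adding 2 ⇒ sub: x = 1.

Answer: x ∈ {1}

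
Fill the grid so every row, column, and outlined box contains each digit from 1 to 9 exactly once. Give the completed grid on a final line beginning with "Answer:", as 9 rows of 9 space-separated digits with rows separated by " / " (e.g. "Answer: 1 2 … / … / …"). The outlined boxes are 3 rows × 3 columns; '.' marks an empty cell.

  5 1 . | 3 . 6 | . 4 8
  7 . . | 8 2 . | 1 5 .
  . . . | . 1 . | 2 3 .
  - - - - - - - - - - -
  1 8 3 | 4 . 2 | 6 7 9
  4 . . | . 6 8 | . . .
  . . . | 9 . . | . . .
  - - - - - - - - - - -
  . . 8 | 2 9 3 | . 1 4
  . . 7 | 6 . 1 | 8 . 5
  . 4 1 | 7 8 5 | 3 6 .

Step 1. [r5c8∈{2}] r5c8 has the single candidate 2, so r5c8=2.
Step 2. [r5c7∈{5}] r5c7's peers cover all but 5. So r5c7=5.
Step 3. [r5c3∈{9}] r5c3's peers cover all but 9 ⇒ r5c3=9.
Step 4. [r6c3∈{2,5,6}] 5 has one home in col 3: r6c3. So r6c3=5.
Step 5. [r9c1∈{2,9}] r9c1 is the only open cell in row 9 admitting 9. So r9c1=9.
Step 6. [r6c6∈{7}] nothing but 7 survives at r6c6. So r6c6=7.
Step 7. [r2c9∈{6}] only 6 remains possible at r2c9. So r2c9=6.
Step 8. [r3c3∈{4,6}] col 3 places 6 nowhere but r3c3 ⇒ r3c3=6.
Step 9. [r5c9∈{1,3}] 3 has one home in row 5: r5c9. So r5c9=3.
Step 10. [r3c6∈{4,9}] 4 has one home in row 3: r3c6, so r3c6=4.
Step 11. [r8c1∈{2,3}] col 1 places 3 nowhere but r8c1. So r8c1=3.
Step 12. [r6c1∈{2,6}] r6c1 is the only open cell in col 1 admitting 2. So r6c1=2.
Step 13. [r6c2∈{6}] r6c2 is down to just 6 ⇒ r6c2=6.
Step 14. [r7c7∈{7}] r7c7 is down to just 7 ⇒ r7c7=7.
Step 15. [r2c6∈{9}] r2c6's peers cover all but 9, so r2c6=9.
Step 16. [r7c1∈{6}] nothing but 6 survives at r7c1 ⇒ r7c1=6.
Step 17. [r8c2∈{2}] r8c2 is down to just 2, so r8c2=2.
Step 18. [r3c1∈{8}] r3c1 is down to just 8. So r3c1=8.
Step 19. [r4c5∈{5}] only 5 remains possible at r4c5, so r4c5=5.
Step 20. [r2c3∈{4}] r2c3 is down to just 4 ⇒ r2c3=4.
Step 21. [r1c3∈{2}] nothing but 2 survives at r1c3. So r1c3=2.
Step 22. [r8c8∈{9}] r8c8 has the single candidate 9. So r8c8=9.
Step 23. [r1c7∈{9}] nothing but 9 survives at r1c7, so r1c7=9.
Step 24. [r1c5∈{7}] nothing but 7 survives at r1c5. So r1c5=7.
Step 25. [r2c2∈{3}] r2c2 has the single candidate 3. So r2c2=3.
Step 26. [r6c9∈{1}] only 1 remains possible at r6c9, so r6c9=1.
Step 27. [r3c4∈{5}] only 5 remains possible at r3c4 ⇒ r3c4=5.
Step 28. [r6c8∈{8}] r6c8 has the single candidate 8, so r6c8=8.
Step 29. [r5c4∈{1}] only 1 remains possible at r5c4, so r5c4=1.
Step 30. [r9c9∈{2}] r9c9 is down to just 2, so r9c9=2.
Step 31. [r6c5∈{3}] nothing but 3 survives at r6c5, so r6c5=3.
Step 32. [r7c2∈{5}] nothing but 5 survives at r7c2, so r7c2=5.
Step 33. [r3c2∈{9}] r3c2's peers cover all but 9. So r3c2=9.
Step 34. [r5c2∈{7}] only 7 remains possible at r5c2. So r5c2=7.
Step 35. [r8c5∈{4}] r8c5's peers cover all but 4 ⇒ r8c5=4.
Step 36. [r3c9∈{7}] r3c9 is down to just 7 ⇒ r3c9=7.
Step 37. [r6c7∈{4}] nothing but 4 survives at r6c7. So r6c7=4.

Answer: 5 1 2 3 7 6 9 4 8 / 7 3 4 8 2 9 1 5 6 / 8 9 6 5 1 4 2 3 7 / 1 8 3 4 5 2 6 7 9 / 4 7 9 1 6 8 5 2 3 / 2 6 5 9 3 7 4 8 1 / 6 5 8 2 9 3 7 1 4 / 3 2 7 6 4 1 8 9 5 / 9 4 1 7 8 5 3 6 2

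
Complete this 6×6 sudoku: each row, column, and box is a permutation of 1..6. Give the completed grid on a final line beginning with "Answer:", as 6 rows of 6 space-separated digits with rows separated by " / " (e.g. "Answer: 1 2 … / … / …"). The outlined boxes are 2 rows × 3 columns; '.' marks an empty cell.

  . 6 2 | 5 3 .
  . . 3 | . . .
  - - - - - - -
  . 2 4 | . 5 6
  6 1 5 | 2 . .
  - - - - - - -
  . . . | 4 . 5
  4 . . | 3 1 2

Step 1. [r1c6∈{1,4}] r1c6 is the only open cell in row 1 admitting 4 ⇒ r1c6=4.
Step 2. [r1c1∈{1}] nothing but 1 survives at r1c1 ⇒ r1c1=1.
Step 3. [r2c4∈{1,6}] 6 has one home in col 4: r2c4, so r2c4=6.
Step 4. [r5c5∈{6}] only 6 remains possible at r5c5. So r5c5=6.
Step 5. [r5c2∈{3}] r5c2's peers cover all but 3, so r5c2=3.
Step 6. [r6c2∈{5}] only 5 remains possible at r6c2 ⇒ r6c2=5.
Step 7. [r3c1∈{3}] only 3 remains possible at r3c1 ⇒ r3c1=3.
Step 8. [r2c6∈{1}] r2c6's peers cover all but 1, so r2c6=1.
Step 9. [r2c2∈{4}] nothing but 4 survives at r2c2 ⇒ r2c2=4.
Step 10. [r4c5∈{4}] r4c5's peers cover all but 4, so r4c5=4.
Step 11. [r5c3∈{1}] only 1 remains possible at r5c3 ⇒ r5c3=1.
Step 12. [r4c6∈{3}] r4c6's peers cover all but 3 ⇒ r4c6=3.
Step 13. [r5c1∈{2}] r5c1's peers cover all but 2 ⇒ r5c1=2.
Step 14. [r3c4∈{1}] nothing but 1 survives at r3c4, so r3c4=1.
Step 15. [r2c1∈{5}] only 5 remains possible at r2c1. So r2c1=5.
Step 16. [r2c5∈{2}] r2c5's peers cover all but 2. So r2c5=2.
Step 17. [r6c3∈{6}] nothing but 6 survives at r6c3, so r6c3=6.

Answer: 1 6 2 5 3 4 / 5 4 3 6 2 1 / 3 2 4 1 5 6 / 6 1 5 2 4 3 / 2 3 1 4 6 5 / 4 5 6 3 1 2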